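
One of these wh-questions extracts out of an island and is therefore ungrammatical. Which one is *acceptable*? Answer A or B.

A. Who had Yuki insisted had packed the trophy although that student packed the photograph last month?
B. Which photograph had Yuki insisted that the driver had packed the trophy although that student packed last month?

A

In B, the wh-phrase is extracted from inside an adjunct island (introduced by "although"), which blocks movement.
In A, the extraction path crosses only that-complement boundaries, which are transparent.
So A is grammatical.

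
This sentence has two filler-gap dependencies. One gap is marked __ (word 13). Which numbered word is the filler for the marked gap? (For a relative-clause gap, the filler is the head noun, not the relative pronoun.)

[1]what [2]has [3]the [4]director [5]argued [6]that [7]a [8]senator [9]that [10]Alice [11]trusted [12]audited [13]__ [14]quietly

The marked gap is the direct object of "audited".
Its filler is the fronted wh-phrase "what", at word 1.
(The other dependency links word 8 to a gap after word 11.)

1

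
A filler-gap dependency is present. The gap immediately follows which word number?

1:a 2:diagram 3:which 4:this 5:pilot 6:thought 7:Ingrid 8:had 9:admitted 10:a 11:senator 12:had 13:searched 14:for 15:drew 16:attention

The displaced element is "a diagram" (word 2).
It is linked across 2 clause boundaries (Ø → Ø).
It functions as the object of the preposition "for" of "searched", so the gap sits immediately after word 14 ("for").
Base order: This pilot thought Ingrid had admitted a senator had searched for a diagram.

14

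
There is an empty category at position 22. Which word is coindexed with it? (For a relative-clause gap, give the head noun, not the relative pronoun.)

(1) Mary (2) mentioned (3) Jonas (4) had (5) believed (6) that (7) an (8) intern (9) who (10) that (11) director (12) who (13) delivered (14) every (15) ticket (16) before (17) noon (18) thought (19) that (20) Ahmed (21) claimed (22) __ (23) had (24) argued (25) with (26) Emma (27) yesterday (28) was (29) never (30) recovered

8

The gap at 22 is the subject of "argued", inside a relative clause.
The relative pronoun is "who" (word 9); it is bound by the head noun immediately before it.
Its filler is the head noun "intern", at word 8.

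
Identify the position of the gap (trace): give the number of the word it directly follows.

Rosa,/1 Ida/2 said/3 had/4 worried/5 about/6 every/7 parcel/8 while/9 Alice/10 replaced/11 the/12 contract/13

The displaced element is "Rosa" (word 1).
It is linked across 1 clause boundary (Ø).
It functions as the subject of "worried", so the gap sits immediately after word 3 ("said").
Base order: Ida said that Rosa had worried about every parcel while Alice replaced the contract.

3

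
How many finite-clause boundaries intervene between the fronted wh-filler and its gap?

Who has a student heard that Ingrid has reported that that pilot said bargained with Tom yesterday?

"who" is extracted from the subject of "bargained".
Boundaries crossed, outermost first: [that], [that], [Ø] — 3 in total.

3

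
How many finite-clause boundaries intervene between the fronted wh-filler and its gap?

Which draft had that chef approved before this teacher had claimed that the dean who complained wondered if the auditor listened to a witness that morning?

0

"which draft" originates inside the matrix clause — no clause boundary is crossed.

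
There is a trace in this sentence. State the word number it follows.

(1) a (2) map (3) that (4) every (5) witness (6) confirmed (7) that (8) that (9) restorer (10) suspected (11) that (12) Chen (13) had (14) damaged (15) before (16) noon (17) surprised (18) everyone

The displaced element is "a map" (word 2).
It is linked across 2 clause boundaries (that → that).
It functions as the direct object of "damaged", so the gap sits immediately after word 14 ("damaged").
Base order: Every witness confirmed that that restorer suspected that Chen had damaged a map before noon.

14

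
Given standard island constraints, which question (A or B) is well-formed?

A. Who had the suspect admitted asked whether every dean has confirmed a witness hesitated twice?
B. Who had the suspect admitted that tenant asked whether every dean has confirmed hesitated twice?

A

In B, the wh-phrase is extracted from inside a wh-island (introduced by "whether"), which blocks movement.
In A, the extraction path crosses only that-complement boundaries, which are transparent.
So A is grammatical.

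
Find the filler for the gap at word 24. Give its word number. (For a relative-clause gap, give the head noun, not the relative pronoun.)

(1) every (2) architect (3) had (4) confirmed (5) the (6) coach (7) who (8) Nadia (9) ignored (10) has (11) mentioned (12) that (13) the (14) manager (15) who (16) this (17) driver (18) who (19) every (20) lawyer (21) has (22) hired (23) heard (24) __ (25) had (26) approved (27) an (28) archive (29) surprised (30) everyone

14

The gap at 24 is the subject of "approved", inside a relative clause.
The relative pronoun is "who" (word 15); it is bound by the head noun immediately before it.
Its filler is the head noun "manager", at word 14.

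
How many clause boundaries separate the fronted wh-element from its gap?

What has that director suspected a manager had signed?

1

"what" is extracted from the object of "signed".
Boundaries crossed, outermost first: [Ø] — 1 in total.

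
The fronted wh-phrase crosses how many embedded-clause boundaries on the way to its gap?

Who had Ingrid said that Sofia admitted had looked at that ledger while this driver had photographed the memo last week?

"who" is extracted from the subject of "looked".
Boundaries crossed, outermost first: [that], [Ø] — 2 in total.

2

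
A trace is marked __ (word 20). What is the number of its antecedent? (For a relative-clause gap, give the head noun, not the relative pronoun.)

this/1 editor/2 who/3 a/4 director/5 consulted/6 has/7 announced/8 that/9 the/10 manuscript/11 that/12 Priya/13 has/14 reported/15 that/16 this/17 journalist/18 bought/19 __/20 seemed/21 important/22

The gap at 20 is the object of "bought", inside a relative clause.
The relative pronoun is "that" (word 12); it is bound by the head noun immediately before it.
Its filler is the head noun "manuscript", at word 11.

11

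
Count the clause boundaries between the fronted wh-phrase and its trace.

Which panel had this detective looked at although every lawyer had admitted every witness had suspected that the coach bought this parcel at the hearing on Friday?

"which panel" originates inside the matrix clause — no clause boundary is crossed.

0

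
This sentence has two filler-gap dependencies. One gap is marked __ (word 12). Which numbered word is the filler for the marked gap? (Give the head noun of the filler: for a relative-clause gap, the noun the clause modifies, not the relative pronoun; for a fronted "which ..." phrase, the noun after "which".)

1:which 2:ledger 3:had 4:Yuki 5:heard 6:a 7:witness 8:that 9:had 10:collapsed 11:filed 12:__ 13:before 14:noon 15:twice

The marked gap is the direct object of "filed".
Its filler is the fronted wh-phrase "which ledger", at word 2.
(The other dependency links word 7 to a gap after word 8.)

2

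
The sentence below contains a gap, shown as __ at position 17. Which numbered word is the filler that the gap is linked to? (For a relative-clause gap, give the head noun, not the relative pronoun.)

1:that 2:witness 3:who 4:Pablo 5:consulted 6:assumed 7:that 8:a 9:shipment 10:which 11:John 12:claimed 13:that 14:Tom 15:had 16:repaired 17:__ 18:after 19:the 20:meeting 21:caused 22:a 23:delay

The gap at 17 is the object of "repaired", inside a relative clause.
The relative pronoun is "which" (word 10); it is bound by the head noun immediately before it.
Its filler is the head noun "shipment", at word 9.

9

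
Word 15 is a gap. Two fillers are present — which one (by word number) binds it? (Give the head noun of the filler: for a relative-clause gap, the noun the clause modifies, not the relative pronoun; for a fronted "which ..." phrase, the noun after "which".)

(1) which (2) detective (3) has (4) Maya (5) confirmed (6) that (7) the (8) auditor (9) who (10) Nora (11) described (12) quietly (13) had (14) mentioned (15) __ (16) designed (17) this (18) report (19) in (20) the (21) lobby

The marked gap is the subject of "designed".
Its filler is the fronted wh-phrase "which detective", at word 2.
(The other dependency links word 8 to a gap after word 11.)

2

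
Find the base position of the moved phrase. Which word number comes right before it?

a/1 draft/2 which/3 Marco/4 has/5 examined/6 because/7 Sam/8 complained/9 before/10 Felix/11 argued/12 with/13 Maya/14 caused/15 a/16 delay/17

The displaced element is "a draft" (word 2).
It functions as the direct object of "examined", so the gap sits immediately after word 6 ("examined").
Base order: Marco has examined a draft because Sam complained before Felix argued with Maya.

6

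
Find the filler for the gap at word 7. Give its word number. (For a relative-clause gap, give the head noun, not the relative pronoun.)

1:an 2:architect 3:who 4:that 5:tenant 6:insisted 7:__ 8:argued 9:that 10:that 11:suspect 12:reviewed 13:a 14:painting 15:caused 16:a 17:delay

2

The gap at 7 is the subject of "argued", inside a relative clause.
The relative pronoun is "who" (word 3); it is bound by the head noun immediately before it.
Its filler is the head noun "architect", at word 2.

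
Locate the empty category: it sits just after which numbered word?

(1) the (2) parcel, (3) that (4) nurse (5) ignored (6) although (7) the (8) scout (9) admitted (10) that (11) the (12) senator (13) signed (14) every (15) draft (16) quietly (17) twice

5

The displaced element is "the parcel" (word 2).
It functions as the direct object of "ignored", so the gap sits immediately after word 5 ("ignored").
Base order: That nurse ignored the parcel although the scout admitted that the senator signed every draft quietly twice.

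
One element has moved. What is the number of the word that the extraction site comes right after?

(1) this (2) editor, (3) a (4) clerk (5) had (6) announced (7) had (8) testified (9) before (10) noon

6

The displaced element is "this editor" (word 2).
It is linked across 1 clause boundary (Ø).
It functions as the subject of "testified", so the gap sits immediately after word 6 ("announced").
Base order: A clerk had announced that this editor had testified before noon.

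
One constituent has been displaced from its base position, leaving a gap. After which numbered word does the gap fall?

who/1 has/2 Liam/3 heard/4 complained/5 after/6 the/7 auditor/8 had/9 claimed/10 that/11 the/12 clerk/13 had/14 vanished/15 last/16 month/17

The displaced element is "who" (word 1).
It is linked across 1 clause boundary (Ø).
It functions as the subject of "complained", so the gap sits immediately after word 4 ("heard").
Base order: Liam has heard that who complained after the auditor had claimed that the clerk had vanished last month.

4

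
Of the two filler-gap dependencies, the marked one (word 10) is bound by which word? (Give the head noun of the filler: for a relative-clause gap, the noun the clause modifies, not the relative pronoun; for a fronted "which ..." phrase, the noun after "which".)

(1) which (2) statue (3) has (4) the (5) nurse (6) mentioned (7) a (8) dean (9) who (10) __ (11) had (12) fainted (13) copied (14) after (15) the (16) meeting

8

The marked gap is inside the relative clause, the subject of "fainted".
Its filler is the head noun "dean" (via "who"), at word 8.
(The other dependency links word 2 to a gap after word 13.)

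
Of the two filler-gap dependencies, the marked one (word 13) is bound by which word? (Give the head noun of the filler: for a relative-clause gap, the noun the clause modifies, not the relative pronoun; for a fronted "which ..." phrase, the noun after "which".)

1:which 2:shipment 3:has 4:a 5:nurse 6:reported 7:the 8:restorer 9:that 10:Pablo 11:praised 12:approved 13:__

The marked gap is the direct object of "approved".
Its filler is the fronted wh-phrase "which shipment", at word 2.
(The other dependency links word 8 to a gap after word 11.)

2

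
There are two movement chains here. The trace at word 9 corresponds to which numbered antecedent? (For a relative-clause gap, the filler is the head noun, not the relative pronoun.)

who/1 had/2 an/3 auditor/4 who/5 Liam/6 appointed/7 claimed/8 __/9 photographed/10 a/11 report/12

1

The marked gap is the subject of "photographed".
Its filler is the fronted wh-phrase "who", at word 1.
(The other dependency links word 4 to a gap after word 7.)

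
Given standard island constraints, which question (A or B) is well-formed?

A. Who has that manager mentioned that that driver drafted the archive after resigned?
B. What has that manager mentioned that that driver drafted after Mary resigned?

B

In A, the wh-phrase is extracted from inside an adjunct island (introduced by "after"), which blocks movement.
In B, the extraction path crosses only that-complement boundaries, which are transparent.
So B is grammatical.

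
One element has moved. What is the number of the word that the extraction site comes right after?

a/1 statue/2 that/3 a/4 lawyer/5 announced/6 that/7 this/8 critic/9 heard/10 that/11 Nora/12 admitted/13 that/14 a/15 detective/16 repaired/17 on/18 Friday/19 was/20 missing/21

17

The displaced element is "a statue" (word 2).
It is linked across 3 clause boundaries (that → that → that).
It functions as the direct object of "repaired", so the gap sits immediately after word 17 ("repaired").
Base order: A lawyer announced that this critic heard that Nora admitted that a detective repaired a statue on Friday.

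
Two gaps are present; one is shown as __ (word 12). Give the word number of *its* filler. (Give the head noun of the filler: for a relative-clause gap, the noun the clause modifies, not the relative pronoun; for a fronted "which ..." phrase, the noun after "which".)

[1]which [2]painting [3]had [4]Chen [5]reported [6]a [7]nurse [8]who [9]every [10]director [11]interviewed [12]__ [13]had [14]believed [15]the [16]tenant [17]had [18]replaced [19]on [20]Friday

The marked gap is inside the relative clause, the direct object of "interviewed".
Its filler is the head noun "nurse" (via "who"), at word 7.
(The other dependency links word 2 to a gap after word 18.)

7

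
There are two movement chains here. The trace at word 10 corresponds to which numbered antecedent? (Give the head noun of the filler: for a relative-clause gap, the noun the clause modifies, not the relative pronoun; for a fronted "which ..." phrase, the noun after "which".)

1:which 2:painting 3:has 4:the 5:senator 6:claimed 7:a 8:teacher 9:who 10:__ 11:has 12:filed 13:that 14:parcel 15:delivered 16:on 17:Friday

8

The marked gap is inside the relative clause, the subject of "filed".
Its filler is the head noun "teacher" (via "who"), at word 8.
(The other dependency links word 2 to a gap after word 15.)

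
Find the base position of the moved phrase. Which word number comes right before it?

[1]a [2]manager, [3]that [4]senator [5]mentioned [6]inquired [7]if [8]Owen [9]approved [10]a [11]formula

The displaced element is "a manager" (word 2).
It is linked across 1 clause boundary (Ø).
It functions as the subject of "inquired", so the gap sits immediately after word 5 ("mentioned").
Base order: That senator mentioned a manager inquired if Owen approved a formula.

5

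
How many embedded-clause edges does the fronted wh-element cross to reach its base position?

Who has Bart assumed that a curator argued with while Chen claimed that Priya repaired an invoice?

"who" is extracted from the PP object of "argued".
Boundaries crossed, outermost first: [that] — 1 in total.

1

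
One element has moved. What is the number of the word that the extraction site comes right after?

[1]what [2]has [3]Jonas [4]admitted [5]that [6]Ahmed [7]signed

7

The displaced element is "what" (word 1).
It is linked across 1 clause boundary (that).
It functions as the direct object of "signed", so the gap sits immediately after word 7 ("signed").
Base order: Jonas has admitted that Ahmed signed what.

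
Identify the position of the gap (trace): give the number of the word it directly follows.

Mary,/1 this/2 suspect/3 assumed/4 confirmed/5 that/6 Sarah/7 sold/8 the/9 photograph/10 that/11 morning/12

4

The displaced element is "Mary" (word 1).
It is linked across 1 clause boundary (Ø).
It functions as the subject of "confirmed", so the gap sits immediately after word 4 ("assumed").
Base order: This suspect assumed that Mary confirmed that Sarah sold the photograph that morning.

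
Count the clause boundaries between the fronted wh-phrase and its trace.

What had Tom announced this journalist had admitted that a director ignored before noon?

"what" is extracted from the object of "ignored".
Boundaries crossed, outermost first: [Ø], [that] — 2 in total.

2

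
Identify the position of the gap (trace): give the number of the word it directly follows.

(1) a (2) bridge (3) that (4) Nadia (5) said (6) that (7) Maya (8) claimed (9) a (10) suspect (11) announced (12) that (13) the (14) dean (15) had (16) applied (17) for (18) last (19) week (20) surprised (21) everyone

17

The displaced element is "a bridge" (word 2).
It is linked across 3 clause boundaries (that → Ø → that).
It functions as the object of the preposition "for" of "applied", so the gap sits immediately after word 17 ("for").
Base order: Nadia said that Maya claimed a suspect announced that the dean had applied for a bridge last week.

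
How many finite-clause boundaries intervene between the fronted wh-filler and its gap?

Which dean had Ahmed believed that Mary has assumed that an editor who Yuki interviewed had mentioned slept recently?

3

"which dean" is extracted from the subject of "slept".
Boundaries crossed, outermost first: [that], [that], [Ø] — 3 in total.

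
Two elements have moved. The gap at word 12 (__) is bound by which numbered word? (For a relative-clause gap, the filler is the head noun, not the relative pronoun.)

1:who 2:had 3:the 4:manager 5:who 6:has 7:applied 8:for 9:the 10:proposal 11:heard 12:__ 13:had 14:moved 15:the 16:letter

The marked gap is the subject of "moved".
Its filler is the fronted wh-phrase "who", at word 1.
(The other dependency links word 4 to a gap after word 5.)

1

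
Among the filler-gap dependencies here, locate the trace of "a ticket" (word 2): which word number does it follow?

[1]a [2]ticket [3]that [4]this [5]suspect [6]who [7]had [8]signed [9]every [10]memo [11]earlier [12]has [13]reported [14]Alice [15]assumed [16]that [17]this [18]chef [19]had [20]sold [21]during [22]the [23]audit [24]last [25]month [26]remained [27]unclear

20

The displaced element is "a ticket" (word 2).
It is linked across 2 clause boundaries (Ø → that).
It functions as the direct object of "sold", so the gap sits immediately after word 20 ("sold").
Base order: This suspect who had signed every memo earlier has reported Alice assumed that this chef had sold a ticket during the audit last month.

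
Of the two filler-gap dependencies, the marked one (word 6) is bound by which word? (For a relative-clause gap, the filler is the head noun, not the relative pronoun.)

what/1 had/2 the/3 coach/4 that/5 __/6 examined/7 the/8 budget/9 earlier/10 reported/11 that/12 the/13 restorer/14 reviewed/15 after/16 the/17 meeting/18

4

The marked gap is inside the relative clause, the subject of "examined".
Its filler is the head noun "coach" (via "that"), at word 4.
(The other dependency links word 1 to a gap after word 15.)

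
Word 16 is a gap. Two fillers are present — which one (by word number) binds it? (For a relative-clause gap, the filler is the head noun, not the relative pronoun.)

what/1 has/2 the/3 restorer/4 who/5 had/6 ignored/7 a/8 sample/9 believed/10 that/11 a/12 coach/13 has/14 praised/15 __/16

1

The marked gap is the direct object of "praised".
Its filler is the fronted wh-phrase "what", at word 1.
(The other dependency links word 4 to a gap after word 5.)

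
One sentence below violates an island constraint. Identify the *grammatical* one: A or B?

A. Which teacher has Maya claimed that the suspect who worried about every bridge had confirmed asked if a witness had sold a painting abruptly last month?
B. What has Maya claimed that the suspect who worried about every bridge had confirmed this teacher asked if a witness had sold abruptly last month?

In B, the wh-phrase is extracted from inside a wh-island (introduced by "if"), which blocks movement.
In A, the extraction path crosses only that-complement boundaries, which are transparent.
So A is grammatical.

A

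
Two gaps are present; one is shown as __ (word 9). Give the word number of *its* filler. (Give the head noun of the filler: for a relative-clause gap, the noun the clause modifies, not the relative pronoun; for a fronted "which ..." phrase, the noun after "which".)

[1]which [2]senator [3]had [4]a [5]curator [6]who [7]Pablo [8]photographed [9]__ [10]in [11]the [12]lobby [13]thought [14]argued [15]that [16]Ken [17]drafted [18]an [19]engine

The marked gap is inside the relative clause, the direct object of "photographed".
Its filler is the head noun "curator" (via "who"), at word 5.
(The other dependency links word 2 to a gap after word 13.)

5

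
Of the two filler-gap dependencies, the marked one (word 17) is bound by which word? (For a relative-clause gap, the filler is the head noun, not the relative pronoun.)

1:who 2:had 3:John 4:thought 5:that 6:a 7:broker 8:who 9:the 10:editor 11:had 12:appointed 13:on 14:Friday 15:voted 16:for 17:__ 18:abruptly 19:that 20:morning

The marked gap is the object of the preposition "for" of "voted".
Its filler is the fronted wh-phrase "who", at word 1.
(The other dependency links word 7 to a gap after word 12.)

1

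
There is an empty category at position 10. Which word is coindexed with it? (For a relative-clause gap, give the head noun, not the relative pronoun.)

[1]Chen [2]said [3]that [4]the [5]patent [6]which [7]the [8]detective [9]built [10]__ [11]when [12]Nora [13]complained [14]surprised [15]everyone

The gap at 10 is the object of "built", inside a relative clause.
The relative pronoun is "which" (word 6); it is bound by the head noun immediately before it.
Its filler is the head noun "patent", at word 5.

5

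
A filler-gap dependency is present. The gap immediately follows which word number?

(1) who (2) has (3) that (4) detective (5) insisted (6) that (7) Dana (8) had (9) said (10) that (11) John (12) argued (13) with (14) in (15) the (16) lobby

The displaced element is "who" (word 1).
It is linked across 2 clause boundaries (that → that).
It functions as the object of the preposition "with" of "argued", so the gap sits immediately after word 13 ("with").
Base order: That detective has insisted that Dana had said that John argued with who in the lobby.

13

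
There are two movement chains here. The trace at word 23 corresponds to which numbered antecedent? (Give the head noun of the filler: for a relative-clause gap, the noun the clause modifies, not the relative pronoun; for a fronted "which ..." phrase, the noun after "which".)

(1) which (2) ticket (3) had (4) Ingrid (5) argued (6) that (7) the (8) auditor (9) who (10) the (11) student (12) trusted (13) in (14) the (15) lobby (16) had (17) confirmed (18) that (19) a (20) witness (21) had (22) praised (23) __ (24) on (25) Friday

The marked gap is the direct object of "praised".
Its filler is the fronted wh-phrase "which ticket", at word 2.
(The other dependency links word 8 to a gap after word 12.)

2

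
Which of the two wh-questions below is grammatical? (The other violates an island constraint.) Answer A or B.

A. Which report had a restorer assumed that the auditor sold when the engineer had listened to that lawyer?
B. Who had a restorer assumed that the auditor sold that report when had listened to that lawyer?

In B, the wh-phrase is extracted from inside an adjunct island (introduced by "when"), which blocks movement.
In A, the extraction path crosses only that-complement boundaries, which are transparent.
So A is grammatical.

A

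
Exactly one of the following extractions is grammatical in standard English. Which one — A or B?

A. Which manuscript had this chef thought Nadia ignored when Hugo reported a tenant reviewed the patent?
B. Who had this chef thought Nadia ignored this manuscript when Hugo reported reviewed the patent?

A

In B, the wh-phrase is extracted from inside an adjunct island (introduced by "when"), which blocks movement.
In A, the extraction path crosses only that-complement boundaries, which are transparent.
So A is grammatical.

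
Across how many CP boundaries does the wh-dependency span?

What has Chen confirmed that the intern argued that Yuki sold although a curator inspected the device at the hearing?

"what" is extracted from the object of "sold".
Boundaries crossed, outermost first: [that], [that] — 2 in total.

2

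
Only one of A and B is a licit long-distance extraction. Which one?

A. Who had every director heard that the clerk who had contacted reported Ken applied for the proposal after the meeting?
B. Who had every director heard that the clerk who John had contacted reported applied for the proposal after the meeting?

In A, the wh-phrase is extracted from inside a complex-NP island (relative clause) (introduced by "who"), which blocks movement.
In B, the extraction path crosses only that-complement boundaries, which are transparent.
So B is grammatical.

B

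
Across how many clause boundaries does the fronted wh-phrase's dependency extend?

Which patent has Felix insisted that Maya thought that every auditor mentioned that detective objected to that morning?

3

"which patent" is extracted from the PP object of "objected".
Boundaries crossed, outermost first: [that], [that], [Ø] — 3 in total.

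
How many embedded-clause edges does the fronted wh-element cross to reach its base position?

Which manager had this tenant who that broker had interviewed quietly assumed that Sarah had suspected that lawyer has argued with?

"which manager" is extracted from the PP object of "argued".
Boundaries crossed, outermost first: [that], [Ø] — 2 in total.

2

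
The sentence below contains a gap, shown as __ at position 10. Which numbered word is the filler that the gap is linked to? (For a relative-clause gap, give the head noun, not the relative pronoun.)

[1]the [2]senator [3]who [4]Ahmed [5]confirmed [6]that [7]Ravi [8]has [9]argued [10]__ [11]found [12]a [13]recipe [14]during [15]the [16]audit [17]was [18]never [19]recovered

The gap at 10 is the subject of "found", inside a relative clause.
The relative pronoun is "who" (word 3); it is bound by the head noun immediately before it.
Its filler is the head noun "senator", at word 2.

2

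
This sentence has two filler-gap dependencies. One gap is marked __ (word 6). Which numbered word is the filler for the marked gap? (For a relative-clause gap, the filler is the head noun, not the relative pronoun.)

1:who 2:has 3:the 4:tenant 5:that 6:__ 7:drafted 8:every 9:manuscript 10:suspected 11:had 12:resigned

The marked gap is inside the relative clause, the subject of "drafted".
Its filler is the head noun "tenant" (via "that"), at word 4.
(The other dependency links word 1 to a gap after word 10.)

4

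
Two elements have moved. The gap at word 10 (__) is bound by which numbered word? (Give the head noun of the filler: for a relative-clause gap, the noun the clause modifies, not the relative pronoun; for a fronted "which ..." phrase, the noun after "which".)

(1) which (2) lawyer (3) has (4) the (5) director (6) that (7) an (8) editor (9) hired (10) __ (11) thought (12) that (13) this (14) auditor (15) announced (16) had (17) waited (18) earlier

5

The marked gap is inside the relative clause, the direct object of "hired".
Its filler is the head noun "director" (via "that"), at word 5.
(The other dependency links word 2 to a gap after word 15.)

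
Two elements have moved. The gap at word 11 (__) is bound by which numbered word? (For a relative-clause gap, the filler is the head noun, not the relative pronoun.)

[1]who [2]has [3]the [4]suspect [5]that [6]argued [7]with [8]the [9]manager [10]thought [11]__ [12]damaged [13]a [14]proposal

The marked gap is the subject of "damaged".
Its filler is the fronted wh-phrase "who", at word 1.
(The other dependency links word 4 to a gap after word 5.)

1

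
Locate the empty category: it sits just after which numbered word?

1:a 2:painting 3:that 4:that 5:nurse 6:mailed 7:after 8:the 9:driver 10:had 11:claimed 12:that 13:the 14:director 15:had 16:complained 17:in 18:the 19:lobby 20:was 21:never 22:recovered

6

The displaced element is "a painting" (word 2).
It functions as the direct object of "mailed", so the gap sits immediately after word 6 ("mailed").
Base order: That nurse mailed a painting after the driver had claimed that the director had complained in the lobby.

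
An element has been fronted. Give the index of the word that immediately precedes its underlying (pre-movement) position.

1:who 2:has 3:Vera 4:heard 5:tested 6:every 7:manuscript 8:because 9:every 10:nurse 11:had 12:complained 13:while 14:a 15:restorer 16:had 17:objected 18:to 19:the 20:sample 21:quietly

The displaced element is "who" (word 1).
It is linked across 1 clause boundary (Ø).
It functions as the subject of "tested", so the gap sits immediately after word 4 ("heard").
Base order: Vera has heard that who tested every manuscript because every nurse had complained while a restorer had objected to the sample quietly.

4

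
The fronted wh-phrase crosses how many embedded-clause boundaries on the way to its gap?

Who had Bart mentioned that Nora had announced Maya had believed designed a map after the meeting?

"who" is extracted from the subject of "designed".
Boundaries crossed, outermost first: [that], [Ø], [Ø] — 3 in total.

3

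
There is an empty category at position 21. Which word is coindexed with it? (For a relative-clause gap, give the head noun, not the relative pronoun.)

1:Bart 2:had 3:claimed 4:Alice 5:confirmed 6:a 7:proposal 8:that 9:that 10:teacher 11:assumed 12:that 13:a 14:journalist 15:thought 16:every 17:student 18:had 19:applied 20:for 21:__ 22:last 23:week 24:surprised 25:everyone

The gap at 21 is the prepositional object of "applied", inside a relative clause.
The relative pronoun is "that" (word 8); it is bound by the head noun immediately before it.
Its filler is the head noun "proposal", at word 7.

7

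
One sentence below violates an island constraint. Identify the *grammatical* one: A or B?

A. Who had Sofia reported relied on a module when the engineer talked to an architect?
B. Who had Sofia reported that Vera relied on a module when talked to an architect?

In B, the wh-phrase is extracted from inside an adjunct island (introduced by "when"), which blocks movement.
In A, the extraction path crosses only that-complement boundaries, which are transparent.
So A is grammatical.

A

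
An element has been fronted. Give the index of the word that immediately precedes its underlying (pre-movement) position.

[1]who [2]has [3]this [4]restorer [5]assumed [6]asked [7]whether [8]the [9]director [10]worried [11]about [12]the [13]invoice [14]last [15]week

5

The displaced element is "who" (word 1).
It is linked across 1 clause boundary (Ø).
It functions as the subject of "asked", so the gap sits immediately after word 5 ("assumed").
Base order: This restorer has assumed that who asked whether the director worried about the invoice last week.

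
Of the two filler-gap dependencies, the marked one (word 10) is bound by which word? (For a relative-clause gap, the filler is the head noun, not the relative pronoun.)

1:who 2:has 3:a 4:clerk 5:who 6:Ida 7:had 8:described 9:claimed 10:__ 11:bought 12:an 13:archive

1

The marked gap is the subject of "bought".
Its filler is the fronted wh-phrase "who", at word 1.
(The other dependency links word 4 to a gap after word 8.)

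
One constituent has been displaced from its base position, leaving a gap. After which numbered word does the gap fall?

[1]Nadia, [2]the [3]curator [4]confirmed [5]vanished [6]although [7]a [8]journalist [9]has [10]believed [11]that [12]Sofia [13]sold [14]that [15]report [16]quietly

The displaced element is "Nadia" (word 1).
It is linked across 1 clause boundary (Ø).
It functions as the subject of "vanished", so the gap sits immediately after word 4 ("confirmed").
Base order: The curator confirmed that Nadia vanished although a journalist has believed that Sofia sold that report quietly.

4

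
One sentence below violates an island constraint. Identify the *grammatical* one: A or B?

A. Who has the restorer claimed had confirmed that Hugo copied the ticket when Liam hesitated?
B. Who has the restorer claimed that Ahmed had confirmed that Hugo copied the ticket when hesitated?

In B, the wh-phrase is extracted from inside an adjunct island (introduced by "when"), which blocks movement.
In A, the extraction path crosses only that-complement boundaries, which are transparent.
So A is grammatical.

A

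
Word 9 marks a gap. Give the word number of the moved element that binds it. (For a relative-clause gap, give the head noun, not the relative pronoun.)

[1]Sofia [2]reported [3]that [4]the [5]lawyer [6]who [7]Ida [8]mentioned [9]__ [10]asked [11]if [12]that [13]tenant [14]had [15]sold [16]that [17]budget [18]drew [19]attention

The gap at 9 is the subject of "asked", inside a relative clause.
The relative pronoun is "who" (word 6); it is bound by the head noun immediately before it.
Its filler is the head noun "lawyer", at word 5.

5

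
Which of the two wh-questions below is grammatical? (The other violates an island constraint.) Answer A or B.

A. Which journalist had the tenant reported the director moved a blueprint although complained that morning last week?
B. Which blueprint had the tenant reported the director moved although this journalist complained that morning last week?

B

In A, the wh-phrase is extracted from inside an adjunct island (introduced by "although"), which blocks movement.
In B, the extraction path crosses only that-complement boundaries, which are transparent.
So B is grammatical.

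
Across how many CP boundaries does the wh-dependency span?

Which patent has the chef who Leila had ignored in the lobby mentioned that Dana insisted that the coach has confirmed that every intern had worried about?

"which patent" is extracted from the PP object of "worried".
Boundaries crossed, outermost first: [that], [that], [that] — 3 in total.

3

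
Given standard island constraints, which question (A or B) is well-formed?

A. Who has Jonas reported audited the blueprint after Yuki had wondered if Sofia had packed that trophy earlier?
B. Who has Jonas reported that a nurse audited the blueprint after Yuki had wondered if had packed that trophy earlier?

A

In B, the wh-phrase is extracted from inside an adjunct island (introduced by "after"), which blocks movement.
In A, the extraction path crosses only that-complement boundaries, which are transparent.
So A is grammatical.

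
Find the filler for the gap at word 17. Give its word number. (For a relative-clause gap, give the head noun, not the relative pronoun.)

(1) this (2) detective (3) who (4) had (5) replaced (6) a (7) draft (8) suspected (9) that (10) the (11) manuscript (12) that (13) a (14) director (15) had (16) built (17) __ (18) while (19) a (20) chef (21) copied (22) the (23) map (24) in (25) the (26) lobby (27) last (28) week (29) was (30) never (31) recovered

11

The gap at 17 is the object of "built", inside a relative clause.
The relative pronoun is "that" (word 12); it is bound by the head noun immediately before it.
Its filler is the head noun "manuscript", at word 11.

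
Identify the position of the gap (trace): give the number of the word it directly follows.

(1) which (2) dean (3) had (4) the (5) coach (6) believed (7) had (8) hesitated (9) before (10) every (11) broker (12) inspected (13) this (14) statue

6

The displaced element is "which dean" (word 2).
It is linked across 1 clause boundary (Ø).
It functions as the subject of "hesitated", so the gap sits immediately after word 6 ("believed").
Base order: The coach had believed which dean had hesitated before every broker inspected this statue.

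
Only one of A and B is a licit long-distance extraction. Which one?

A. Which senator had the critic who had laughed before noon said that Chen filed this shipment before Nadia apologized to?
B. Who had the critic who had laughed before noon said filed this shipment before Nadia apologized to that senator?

B

In A, the wh-phrase is extracted from inside an adjunct island (introduced by "before"), which blocks movement.
In B, the extraction path crosses only that-complement boundaries, which are transparent.
So B is grammatical.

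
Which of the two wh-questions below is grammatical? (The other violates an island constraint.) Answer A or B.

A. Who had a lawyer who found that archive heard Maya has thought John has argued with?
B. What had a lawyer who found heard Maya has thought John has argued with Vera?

A

In B, the wh-phrase is extracted from inside a complex-NP island (relative clause) (introduced by "who"), which blocks movement.
In A, the extraction path crosses only that-complement boundaries, which are transparent.
So A is grammatical.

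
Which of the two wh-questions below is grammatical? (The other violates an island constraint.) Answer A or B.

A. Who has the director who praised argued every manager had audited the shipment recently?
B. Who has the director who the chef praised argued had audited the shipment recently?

In A, the wh-phrase is extracted from inside a complex-NP island (relative clause) (introduced by "who"), which blocks movement.
In B, the extraction path crosses only that-complement boundaries, which are transparent.
So B is grammatical.

B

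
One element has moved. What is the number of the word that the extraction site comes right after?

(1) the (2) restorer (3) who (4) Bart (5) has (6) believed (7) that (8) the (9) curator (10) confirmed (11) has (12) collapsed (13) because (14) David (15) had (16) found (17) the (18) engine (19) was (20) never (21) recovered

10

The displaced element is "the restorer" (word 2).
It is linked across 2 clause boundaries (that → Ø).
It functions as the subject of "collapsed", so the gap sits immediately after word 10 ("confirmed").
Base order: Bart has believed that the curator confirmed the restorer has collapsed because David had found the engine.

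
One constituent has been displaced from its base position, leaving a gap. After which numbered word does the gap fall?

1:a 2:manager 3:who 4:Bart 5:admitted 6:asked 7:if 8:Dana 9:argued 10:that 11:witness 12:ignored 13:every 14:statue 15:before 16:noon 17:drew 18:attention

5

The displaced element is "a manager" (word 2).
It is linked across 1 clause boundary (Ø).
It functions as the subject of "asked", so the gap sits immediately after word 5 ("admitted").
Base order: Bart admitted a manager asked if Dana argued that witness ignored every statue before noon.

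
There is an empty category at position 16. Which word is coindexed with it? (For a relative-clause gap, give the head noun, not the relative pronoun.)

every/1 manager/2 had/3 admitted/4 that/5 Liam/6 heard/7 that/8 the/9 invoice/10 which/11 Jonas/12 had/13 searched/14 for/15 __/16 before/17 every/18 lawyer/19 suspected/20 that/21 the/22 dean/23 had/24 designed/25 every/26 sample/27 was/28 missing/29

10

The gap at 16 is the prepositional object of "searched", inside a relative clause.
The relative pronoun is "which" (word 11); it is bound by the head noun immediately before it.
Its filler is the head noun "invoice", at word 10.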